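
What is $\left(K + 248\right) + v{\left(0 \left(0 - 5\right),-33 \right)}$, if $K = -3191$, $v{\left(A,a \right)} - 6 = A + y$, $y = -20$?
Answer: $-2957$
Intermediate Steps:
$v{\left(A,a \right)} = -14 + A$ ($v{\left(A,a \right)} = 6 + \left(A - 20\right) = 6 + \left(-20 + A\right) = -14 + A$)
$\left(K + 248\right) + v{\left(0 \left(0 - 5\right),-33 \right)} = \left(-3191 + 248\right) - \left(14 + 0 \left(0 - 5\right)\right) = -2943 + \left(-14 + 0 \left(-5\right)\right) = -2943 + \left(-14 + 0\right) = -2943 - 14 = -2957$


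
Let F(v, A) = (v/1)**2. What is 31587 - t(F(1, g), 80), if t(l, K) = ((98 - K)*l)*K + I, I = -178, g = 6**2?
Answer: 30325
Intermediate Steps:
g = 36
F(v, A) = v**2 (F(v, A) = (v*1)**2 = v**2)
t(l, K) = -178 + K*l*(98 - K) (t(l, K) = ((98 - K)*l)*K - 178 = (l*(98 - K))*K - 178 = K*l*(98 - K) - 178 = -178 + K*l*(98 - K))
31587 - t(F(1, g), 80) = 31587 - (-178 - 1*1**2*80**2 + 98*80*1**2) = 31587 - (-178 - 1*1*6400 + 98*80*1) = 31587 - (-178 - 6400 + 7840) = 31587 - 1*1262 = 31587 - 1262 = 30325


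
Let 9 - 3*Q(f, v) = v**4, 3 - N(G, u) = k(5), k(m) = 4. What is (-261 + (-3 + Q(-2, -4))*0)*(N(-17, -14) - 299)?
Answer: 78300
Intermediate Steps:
N(G, u) = -1 (N(G, u) = 3 - 1*4 = 3 - 4 = -1)
Q(f, v) = 3 - v**4/3
(-261 + (-3 + Q(-2, -4))*0)*(N(-17, -14) - 299) = (-261 + (-3 + (3 - 1/3*(-4)**4))*0)*(-1 - 299) = (-261 + (-3 + (3 - 1/3*256))*0)*(-300) = (-261 + (-3 + (3 - 256/3))*0)*(-300) = (-261 + (-3 - 247/3)*0)*(-300) = (-261 - 256/3*0)*(-300) = (-261 + 0)*(-300) = -261*(-300) = 78300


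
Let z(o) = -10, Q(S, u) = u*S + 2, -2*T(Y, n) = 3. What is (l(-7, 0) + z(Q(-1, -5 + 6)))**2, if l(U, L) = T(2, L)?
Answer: 529/4 ≈ 132.25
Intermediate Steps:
T(Y, n) = -3/2 (T(Y, n) = -1/2*3 = -3/2)
Q(S, u) = 2 + S*u (Q(S, u) = S*u + 2 = 2 + S*u)
l(U, L) = -3/2
(l(-7, 0) + z(Q(-1, -5 + 6)))**2 = (-3/2 - 10)**2 = (-23/2)**2 = 529/4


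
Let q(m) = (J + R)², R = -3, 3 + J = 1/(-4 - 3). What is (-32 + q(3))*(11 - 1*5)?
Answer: 1686/49 ≈ 34.408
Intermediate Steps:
J = -22/7 (J = -3 + 1/(-4 - 3) = -3 + 1/(-7) = -3 - ⅐ = -22/7 ≈ -3.1429)
q(m) = 1849/49 (q(m) = (-22/7 - 3)² = (-43/7)² = 1849/49)
(-32 + q(3))*(11 - 1*5) = (-32 + 1849/49)*(11 - 1*5) = 281*(11 - 5)/49 = (281/49)*6 = 1686/49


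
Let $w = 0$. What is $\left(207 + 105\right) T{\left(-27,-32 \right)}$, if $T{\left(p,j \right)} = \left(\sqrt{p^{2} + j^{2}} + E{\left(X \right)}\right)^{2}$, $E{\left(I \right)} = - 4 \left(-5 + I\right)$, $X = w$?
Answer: $671736 + 12480 \sqrt{1753} \approx 1.1943 \cdot 10^{6}$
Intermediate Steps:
$X = 0$
$E{\left(I \right)} = 20 - 4 I$
$T{\left(p,j \right)} = \left(20 + \sqrt{j^{2} + p^{2}}\right)^{2}$ ($T{\left(p,j \right)} = \left(\sqrt{p^{2} + j^{2}} + \left(20 - 0\right)\right)^{2} = \left(\sqrt{j^{2} + p^{2}} + \left(20 + 0\right)\right)^{2} = \left(\sqrt{j^{2} + p^{2}} + 20\right)^{2} = \left(20 + \sqrt{j^{2} + p^{2}}\right)^{2}$)
$\left(207 + 105\right) T{\left(-27,-32 \right)} = \left(207 + 105\right) \left(20 + \sqrt{\left(-32\right)^{2} + \left(-27\right)^{2}}\right)^{2} = 312 \left(20 + \sqrt{1024 + 729}\right)^{2} = 312 \left(20 + \sqrt{1753}\right)^{2}$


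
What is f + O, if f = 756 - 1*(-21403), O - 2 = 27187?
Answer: 49348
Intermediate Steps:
O = 27189 (O = 2 + 27187 = 27189)
f = 22159 (f = 756 + 21403 = 22159)
f + O = 22159 + 27189 = 49348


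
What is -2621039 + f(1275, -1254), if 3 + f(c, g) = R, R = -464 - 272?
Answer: -2621778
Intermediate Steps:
R = -736
f(c, g) = -739 (f(c, g) = -3 - 736 = -739)
-2621039 + f(1275, -1254) = -2621039 - 739 = -2621778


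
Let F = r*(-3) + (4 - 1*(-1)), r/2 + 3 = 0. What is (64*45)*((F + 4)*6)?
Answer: 466560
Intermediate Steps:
r = -6 (r = -6 + 2*0 = -6 + 0 = -6)
F = 23 (F = -6*(-3) + (4 - 1*(-1)) = 18 + (4 + 1) = 18 + 5 = 23)
(64*45)*((F + 4)*6) = (64*45)*((23 + 4)*6) = 2880*(27*6) = 2880*162 = 466560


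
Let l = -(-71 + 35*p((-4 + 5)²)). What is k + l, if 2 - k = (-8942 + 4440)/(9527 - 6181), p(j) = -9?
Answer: 651375/1673 ≈ 389.35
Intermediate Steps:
k = 5597/1673 (k = 2 - (-8942 + 4440)/(9527 - 6181) = 2 - (-4502)/3346 = 2 - 1*(-2251/1673) = 2 + 2251/1673 = 5597/1673 ≈ 3.3455)
l = 386 (l = -(-71 + 35*(-9)) = -(-71 - 315) = -1*(-386) = 386)
k + l = 5597/1673 + 386 = 651375/1673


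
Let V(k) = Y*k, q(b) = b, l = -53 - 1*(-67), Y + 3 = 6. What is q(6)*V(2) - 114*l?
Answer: -1560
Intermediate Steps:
Y = 3 (Y = -3 + 6 = 3)
l = 14 (l = -53 + 67 = 14)
V(k) = 3*k
q(6)*V(2) - 114*l = 6*(3*2) - 114*14 = 6*6 - 1596 = 36 - 1596 = -1560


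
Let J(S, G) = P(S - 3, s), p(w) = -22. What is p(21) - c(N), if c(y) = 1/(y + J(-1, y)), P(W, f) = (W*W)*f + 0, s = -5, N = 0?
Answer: -1759/80 ≈ -21.987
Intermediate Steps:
P(W, f) = f*W**2 (P(W, f) = W**2*f + 0 = f*W**2 + 0 = f*W**2)
J(S, G) = -5*(-3 + S)**2 (J(S, G) = -5*(S - 3)**2 = -5*(-3 + S)**2)
c(y) = 1/(-80 + y) (c(y) = 1/(y - 5*(-3 - 1)**2) = 1/(y - 5*(-4)**2) = 1/(y - 5*16) = 1/(y - 80) = 1/(-80 + y))
p(21) - c(N) = -22 - 1/(-80 + 0) = -22 - 1/(-80) = -22 - 1*(-1/80) = -22 + 1/80 = -1759/80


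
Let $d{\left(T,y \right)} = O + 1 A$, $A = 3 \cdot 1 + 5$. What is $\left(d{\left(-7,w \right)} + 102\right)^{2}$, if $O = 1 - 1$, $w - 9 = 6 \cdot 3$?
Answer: $12100$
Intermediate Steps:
$A = 8$ ($A = 3 + 5 = 8$)
$w = 27$ ($w = 9 + 6 \cdot 3 = 9 + 18 = 27$)
$O = 0$
$d{\left(T,y \right)} = 8$ ($d{\left(T,y \right)} = 0 + 1 \cdot 8 = 0 + 8 = 8$)
$\left(d{\left(-7,w \right)} + 102\right)^{2} = \left(8 + 102\right)^{2} = 110^{2} = 12100$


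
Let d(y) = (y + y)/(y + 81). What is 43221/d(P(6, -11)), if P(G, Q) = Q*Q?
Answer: 4365321/121 ≈ 36077.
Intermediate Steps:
P(G, Q) = Q**2
d(y) = 2*y/(81 + y) (d(y) = (2*y)/(81 + y) = 2*y/(81 + y))
43221/d(P(6, -11)) = 43221/((2*(-11)**2/(81 + (-11)**2))) = 43221/((2*121/(81 + 121))) = 43221/((2*121/202)) = 43221/((2*121*(1/202))) = 43221/(121/101) = 43221*(101/121) = 4365321/121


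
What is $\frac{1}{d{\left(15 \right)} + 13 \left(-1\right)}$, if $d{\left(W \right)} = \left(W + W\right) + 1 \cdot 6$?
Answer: $\frac{1}{23} \approx 0.043478$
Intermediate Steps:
$d{\left(W \right)} = 6 + 2 W$ ($d{\left(W \right)} = 2 W + 6 = 6 + 2 W$)
$\frac{1}{d{\left(15 \right)} + 13 \left(-1\right)} = \frac{1}{\left(6 + 2 \cdot 15\right) + 13 \left(-1\right)} = \frac{1}{\left(6 + 30\right) - 13} = \frac{1}{36 - 13} = \frac{1}{23}$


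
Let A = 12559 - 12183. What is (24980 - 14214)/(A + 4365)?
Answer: 10766/4741 ≈ 2.2708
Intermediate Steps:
A = 376
(24980 - 14214)/(A + 4365) = (24980 - 14214)/(376 + 4365) = 10766/4741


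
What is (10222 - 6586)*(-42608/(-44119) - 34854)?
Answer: -5591008181448/44119 ≈ -1.2673e+8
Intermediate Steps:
(10222 - 6586)*(-42608/(-44119) - 34854) = 3636*(-42608*(-1/44119) - 34854) = 3636*(42608/44119 - 34854) = 3636*(-1537681018/44119) = -5591008181448/44119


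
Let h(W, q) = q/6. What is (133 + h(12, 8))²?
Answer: 162409/9 ≈ 18045.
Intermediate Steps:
h(W, q) = q/6 (h(W, q) = q*(⅙) = q/6)
(133 + h(12, 8))² = (133 + (⅙)*8)² = (133 + 4/3)² = (403/3)² = 162409/9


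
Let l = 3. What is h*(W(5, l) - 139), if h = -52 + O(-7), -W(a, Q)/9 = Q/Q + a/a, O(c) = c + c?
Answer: 10362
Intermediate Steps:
O(c) = 2*c
W(a, Q) = -18 (W(a, Q) = -9*(Q/Q + a/a) = -9*(1 + 1) = -9*2 = -18)
h = -66 (h = -52 + 2*(-7) = -52 - 14 = -66)
h*(W(5, l) - 139) = -66*(-18 - 139) = -66*(-157) = 10362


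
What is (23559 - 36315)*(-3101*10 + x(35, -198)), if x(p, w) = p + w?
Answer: 397642788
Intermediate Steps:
(23559 - 36315)*(-3101*10 + x(35, -198)) = (23559 - 36315)*(-3101*10 + (35 - 198)) = -12756*(-31010 - 163) = -12756*(-31173) = 397642788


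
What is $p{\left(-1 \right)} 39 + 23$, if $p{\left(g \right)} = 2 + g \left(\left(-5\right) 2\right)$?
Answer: $491$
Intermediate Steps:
$p{\left(g \right)} = 2 - 10 g$ ($p{\left(g \right)} = 2 + g \left(-10\right) = 2 - 10 g$)
$p{\left(-1 \right)} 39 + 23 = \left(2 - -10\right) 39 + 23 = \left(2 + 10\right) 39 + 23 = 12 \cdot 39 + 23 = 468 + 23 = 491$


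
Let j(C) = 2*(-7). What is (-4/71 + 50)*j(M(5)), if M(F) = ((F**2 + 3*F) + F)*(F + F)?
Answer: -49644/71 ≈ -699.21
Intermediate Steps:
M(F) = 2*F*(F**2 + 4*F) (M(F) = (F**2 + 4*F)*(2*F) = 2*F*(F**2 + 4*F))
j(C) = -14
(-4/71 + 50)*j(M(5)) = (-4/71 + 50)*(-14) = (3546/71)*(-14) = -49644/71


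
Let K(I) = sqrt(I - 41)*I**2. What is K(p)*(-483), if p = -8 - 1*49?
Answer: -10984869*I*sqrt(2) ≈ -1.5535e+7*I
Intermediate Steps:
p = -57 (p = -8 - 49 = -57)
K(I) = I**2*sqrt(-41 + I) (K(I) = sqrt(-41 + I)*I**2 = I**2*sqrt(-41 + I))
K(p)*(-483) = ((-57)**2*sqrt(-41 - 57))*(-483) = (3249*sqrt(-98))*(-483) = (3249*(7*I*sqrt(2)))*(-483) = (22743*I*sqrt(2))*(-483) = -10984869*I*sqrt(2)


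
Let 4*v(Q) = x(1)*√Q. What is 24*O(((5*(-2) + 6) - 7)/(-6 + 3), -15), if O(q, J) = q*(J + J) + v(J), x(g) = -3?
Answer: -2640 - 18*I*√15 ≈ -2640.0 - 69.714*I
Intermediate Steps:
v(Q) = -3*√Q/4 (v(Q) = (-3*√Q)/4 = -3*√Q/4)
O(q, J) = -3*√J/4 + 2*J*q (O(q, J) = q*(J + J) - 3*√J/4 = q*(2*J) - 3*√J/4 = 2*J*q - 3*√J/4 = -3*√J/4 + 2*J*q)
24*O(((5*(-2) + 6) - 7)/(-6 + 3), -15) = 24*(-3*I*√15/4 + 2*(-15)*(((5*(-2) + 6) - 7)/(-6 + 3))) = 24*(-3*I*√15/4 + 2*(-15)*(((-10 + 6) - 7)/(-3))) = 24*(-3*I*√15/4 + 2*(-15)*((-4 - 7)*(-⅓))) = 24*(-3*I*√15/4 + 2*(-15)*(-11*(-⅓))) = 24*(-3*I*√15/4 + 2*(-15)*(11/3)) = 24*(-3*I*√15/4 - 110) = 24*(-110 - 3*I*√15/4) = -2640 - 18*I*√15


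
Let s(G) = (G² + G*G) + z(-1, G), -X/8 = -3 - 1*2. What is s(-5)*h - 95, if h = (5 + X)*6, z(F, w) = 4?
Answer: 14485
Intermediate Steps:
X = 40 (X = -8*(-3 - 1*2) = -8*(-3 - 2) = -8*(-5) = 40)
h = 270 (h = (5 + 40)*6 = 45*6 = 270)
s(G) = 4 + 2*G² (s(G) = (G² + G*G) + 4 = (G² + G²) + 4 = 2*G² + 4 = 4 + 2*G²)
s(-5)*h - 95 = (4 + 2*(-5)²)*270 - 95 = (4 + 2*25)*270 - 95 = (4 + 50)*270 - 95 = 54*270 - 95 = 14580 - 95 = 14485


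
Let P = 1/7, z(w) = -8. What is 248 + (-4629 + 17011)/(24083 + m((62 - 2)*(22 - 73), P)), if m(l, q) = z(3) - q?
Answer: 20940313/84262 ≈ 248.51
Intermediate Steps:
P = 1/7 ≈ 0.14286
m(l, q) = -8 - q
248 + (-4629 + 17011)/(24083 + m((62 - 2)*(22 - 73), P)) = 248 + (-4629 + 17011)/(24083 + (-8 - 1*1/7)) = 248 + 12382/(24083 + (-8 - 1/7)) = 248 + 12382/(24083 - 57/7) = 248 + 12382/(168524/7) = 248 + 12382*(7/168524) = 248 + 43337/84262 = 20940313/84262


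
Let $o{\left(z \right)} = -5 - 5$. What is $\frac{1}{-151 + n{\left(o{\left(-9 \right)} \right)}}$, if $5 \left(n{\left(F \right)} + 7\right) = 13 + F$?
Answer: $- \frac{5}{787} \approx -0.0063532$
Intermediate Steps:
$o{\left(z \right)} = -10$ ($o{\left(z \right)} = -5 - 5 = -10$)
$n{\left(F \right)} = - \frac{22}{5} + \frac{F}{5}$ ($n{\left(F \right)} = -7 + \frac{13 + F}{5} = -7 + \left(\frac{13}{5} + \frac{F}{5}\right) = - \frac{22}{5} + \frac{F}{5}$)
$\frac{1}{-151 + n{\left(o{\left(-9 \right)} \right)}} = \frac{1}{-151 + \left(- \frac{22}{5} + \frac{1}{5} \left(-10\right)\right)} = \frac{1}{-151 - \frac{32}{5}} = \frac{1}{- \frac{787}{5}} = - \frac{5}{787}$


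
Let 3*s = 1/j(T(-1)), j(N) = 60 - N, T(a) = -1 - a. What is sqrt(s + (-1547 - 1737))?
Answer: I*sqrt(2955595)/30 ≈ 57.306*I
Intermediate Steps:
s = 1/180 (s = 1/(3*(60 - (-1 - 1*(-1)))) = 1/(3*(60 - (-1 + 1))) = 1/(3*(60 - 1*0)) = 1/(3*(60 + 0)) = (1/3)/60 = (1/3)*(1/60) = 1/180 ≈ 0.0055556)
sqrt(s + (-1547 - 1737)) = sqrt(1/180 + (-1547 - 1737)) = sqrt(1/180 - 3284) = sqrt(-591119/180) = I*sqrt(2955595)/30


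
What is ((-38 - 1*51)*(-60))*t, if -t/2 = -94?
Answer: 1003920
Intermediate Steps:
t = 188 (t = -2*(-94) = 188)
((-38 - 1*51)*(-60))*t = ((-38 - 1*51)*(-60))*188 = ((-38 - 51)*(-60))*188 = -89*(-60)*188 = 5340*188 = 1003920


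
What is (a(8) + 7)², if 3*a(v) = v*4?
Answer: 2809/9 ≈ 312.11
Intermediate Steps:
a(v) = 4*v/3 (a(v) = (v*4)/3 = (4*v)/3 = 4*v/3)
(a(8) + 7)² = ((4/3)*8 + 7)² = (32/3 + 7)² = (53/3)² = 2809/9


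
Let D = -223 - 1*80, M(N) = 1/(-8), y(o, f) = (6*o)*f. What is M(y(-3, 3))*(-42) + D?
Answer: -1191/4 ≈ -297.75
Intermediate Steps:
y(o, f) = 6*f*o
M(N) = -⅛
D = -303 (D = -223 - 80 = -303)
M(y(-3, 3))*(-42) + D = -⅛*(-42) - 303 = 21/4 - 303 = -1191/4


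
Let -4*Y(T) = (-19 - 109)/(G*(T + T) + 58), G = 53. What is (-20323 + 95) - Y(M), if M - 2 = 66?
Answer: -73488340/3633 ≈ -20228.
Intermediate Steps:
M = 68 (M = 2 + 66 = 68)
Y(T) = 32/(58 + 106*T) (Y(T) = -(-19 - 109)/(4*(53*(T + T) + 58)) = -(-32)/(53*(2*T) + 58) = -(-32)/(106*T + 58) = -(-32)/(58 + 106*T) = 32/(58 + 106*T))
(-20323 + 95) - Y(M) = (-20323 + 95) - 16/(29 + 53*68) = -20228 - 16/(29 + 3604) = -20228 - 16/3633 = -73488340/3633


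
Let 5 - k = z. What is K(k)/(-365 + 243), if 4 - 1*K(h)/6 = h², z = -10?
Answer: 663/61 ≈ 10.869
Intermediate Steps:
k = 15 (k = 5 - 1*(-10) = 5 + 10 = 15)
K(h) = 24 - 6*h²
K(k)/(-365 + 243) = (24 - 6*15²)/(-365 + 243) = (24 - 6*225)/(-122) = (24 - 1350)*(-1/122) = -1326*(-1/122) = 663/61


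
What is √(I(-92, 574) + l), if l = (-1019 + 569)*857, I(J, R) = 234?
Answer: 6*I*√10706 ≈ 620.82*I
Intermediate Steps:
l = -385650 (l = -450*857 = -385650)
√(I(-92, 574) + l) = √(234 - 385650) = √(-385416) = 6*I*√10706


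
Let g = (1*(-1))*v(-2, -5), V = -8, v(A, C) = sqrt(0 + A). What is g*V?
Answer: 8*I*sqrt(2) ≈ 11.314*I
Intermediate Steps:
v(A, C) = sqrt(A)
g = -I*sqrt(2) (g = (1*(-1))*sqrt(-2) = -I*sqrt(2) ≈ -1.4142*I)
g*V = -I*sqrt(2)*(-8) = 8*I*sqrt(2)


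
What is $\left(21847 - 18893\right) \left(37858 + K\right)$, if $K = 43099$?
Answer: $239146978$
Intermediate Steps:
$\left(21847 - 18893\right) \left(37858 + K\right) = \left(21847 - 18893\right) \left(37858 + 43099\right) = 2954 \cdot 80957 = 239146978$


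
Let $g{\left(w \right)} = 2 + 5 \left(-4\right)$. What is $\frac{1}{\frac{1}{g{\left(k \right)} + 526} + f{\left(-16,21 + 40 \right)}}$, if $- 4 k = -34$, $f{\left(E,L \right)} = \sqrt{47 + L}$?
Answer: $- \frac{508}{27870911} + \frac{1548384 \sqrt{3}}{27870911} \approx 0.096207$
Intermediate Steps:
$k = \frac{17}{2}$ ($k = \left(- \frac{1}{4}\right) \left(-34\right) = \frac{17}{2} \approx 8.5$)
$g{\left(w \right)} = -18$ ($g{\left(w \right)} = 2 - 20 = -18$)
$\frac{1}{\frac{1}{g{\left(k \right)} + 526} + f{\left(-16,21 + 40 \right)}} = \frac{1}{\frac{1}{-18 + 526} + \sqrt{47 + \left(21 + 40\right)}} = \frac{1}{\frac{1}{508} + \sqrt{47 + 61}} = \frac{1}{\frac{1}{508} + \sqrt{108}} = \frac{1}{\frac{1}{508} + 6 \sqrt{3}}$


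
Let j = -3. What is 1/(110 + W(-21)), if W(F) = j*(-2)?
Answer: 1/116 ≈ 0.0086207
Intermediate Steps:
W(F) = 6 (W(F) = -3*(-2) = 6)
1/(110 + W(-21)) = 1/(110 + 6) = 1/116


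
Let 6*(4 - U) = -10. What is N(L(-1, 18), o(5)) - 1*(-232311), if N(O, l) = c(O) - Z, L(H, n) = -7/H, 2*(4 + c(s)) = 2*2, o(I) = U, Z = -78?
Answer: 232387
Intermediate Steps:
U = 17/3 (U = 4 - ⅙*(-10) = 4 + 5/3 = 17/3 ≈ 5.6667)
o(I) = 17/3
c(s) = -2 (c(s) = -4 + (2*2)/2 = -4 + (½)*4 = -4 + 2 = -2)
N(O, l) = 76 (N(O, l) = -2 - 1*(-78) = -2 + 78 = 76)
N(L(-1, 18), o(5)) - 1*(-232311) = 76 - 1*(-232311) = 76 + 232311 = 232387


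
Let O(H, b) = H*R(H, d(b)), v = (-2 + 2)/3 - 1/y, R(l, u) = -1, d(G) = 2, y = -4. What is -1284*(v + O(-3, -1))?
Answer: -4173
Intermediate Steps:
v = 1/4 (v = (-2 + 2)/3 - 1/(-4) = 0*(1/3) - 1*(-1/4) = 0 + 1/4 = 1/4 ≈ 0.25000)
O(H, b) = -H (O(H, b) = H*(-1) = -H)
-1284*(v + O(-3, -1)) = -1284*(1/4 - 1*(-3)) = -1284*(1/4 + 3) = -1284*13/4 = -214*39/2 = -4173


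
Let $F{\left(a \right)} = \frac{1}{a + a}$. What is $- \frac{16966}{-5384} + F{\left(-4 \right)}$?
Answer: $\frac{16293}{5384} \approx 3.0262$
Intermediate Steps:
$F{\left(a \right)} = \frac{1}{2 a}$
$- \frac{16966}{-5384} + F{\left(-4 \right)} = - \frac{16966}{-5384} + \frac{1}{2 \left(-4\right)} = \left(-16966\right) \left(- \frac{1}{5384}\right) + \frac{1}{2} \left(- \frac{1}{4}\right) = \frac{8483}{2692} - \frac{1}{8} = \frac{16293}{5384}$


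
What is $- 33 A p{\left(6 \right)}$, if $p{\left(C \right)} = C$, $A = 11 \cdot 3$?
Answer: $-6534$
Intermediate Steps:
$A = 33$
$- 33 A p{\left(6 \right)} = \left(-33\right) 33 \cdot 6 = \left(-1089\right) 6 = -6534$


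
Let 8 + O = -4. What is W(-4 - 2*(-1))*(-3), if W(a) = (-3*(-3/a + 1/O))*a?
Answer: -51/2 ≈ -25.500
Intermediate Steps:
O = -12 (O = -8 - 4 = -12)
W(a) = a*(¼ + 9/a) (W(a) = (-3*(-3/a + 1/(-12)))*a = (-3*(-3/a + 1*(-1/12)))*a = (-3*(-3/a - 1/12))*a = (-3*(-1/12 - 3/a))*a = (¼ + 9/a)*a = a*(¼ + 9/a))
W(-4 - 2*(-1))*(-3) = (9 + (-4 - 2*(-1))/4)*(-3) = (9 + (-4 + 2)/4)*(-3) = (9 + (¼)*(-2))*(-3) = (9 - ½)*(-3) = (17/2)*(-3) = -51/2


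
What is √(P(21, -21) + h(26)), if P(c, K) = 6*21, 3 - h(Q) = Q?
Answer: √103 ≈ 10.149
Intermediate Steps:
h(Q) = 3 - Q
P(c, K) = 126
√(P(21, -21) + h(26)) = √(126 + (3 - 1*26)) = √(126 + (3 - 26)) = √(126 - 23) = √103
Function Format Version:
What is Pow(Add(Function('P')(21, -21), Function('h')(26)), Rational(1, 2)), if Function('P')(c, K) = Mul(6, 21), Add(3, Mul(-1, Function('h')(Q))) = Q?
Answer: Pow(103, Rational(1, 2)) ≈ 10.149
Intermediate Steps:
Function('h')(Q) = Add(3, Mul(-1, Q))
Function('P')(c, K) = 126
Pow(Add(Function('P')(21, -21), Function('h')(26)), Rational(1, 2)) = Pow(Add(126, Add(3, Mul(-1, 26))), Rational(1, 2)) = Pow(Add(126, Add(3, -26)), Rational(1, 2)) = Pow(Add(126, -23), Rational(1, 2)) = Pow(103, Rational(1, 2))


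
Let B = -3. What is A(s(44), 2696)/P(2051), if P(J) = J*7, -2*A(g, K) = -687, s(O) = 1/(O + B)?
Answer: 687/28714 ≈ 0.023926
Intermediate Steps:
s(O) = 1/(-3 + O) (s(O) = 1/(O - 3) = 1/(-3 + O))
A(g, K) = 687/2 (A(g, K) = -½*(-687) = 687/2)
P(J) = 7*J
A(s(44), 2696)/P(2051) = 687/(2*((7*2051))) = (687/2)/14357 = (687/2)*(1/14357) = 687/28714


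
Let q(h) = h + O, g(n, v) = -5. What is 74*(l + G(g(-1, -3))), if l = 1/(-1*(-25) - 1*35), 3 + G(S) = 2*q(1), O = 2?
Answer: 1073/5 ≈ 214.60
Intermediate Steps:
q(h) = 2 + h (q(h) = h + 2 = 2 + h)
G(S) = 3 (G(S) = -3 + 2*(2 + 1) = -3 + 2*3 = -3 + 6 = 3)
l = -⅒ (l = 1/(25 - 35) = 1/(-10) = -⅒ ≈ -0.10000)
74*(l + G(g(-1, -3))) = 74*(-⅒ + 3) = 74*(29/10) = 1073/5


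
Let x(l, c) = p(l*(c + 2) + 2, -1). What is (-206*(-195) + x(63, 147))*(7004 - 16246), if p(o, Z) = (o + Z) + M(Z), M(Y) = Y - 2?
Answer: -457987310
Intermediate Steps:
M(Y) = -2 + Y
p(o, Z) = -2 + o + 2*Z (p(o, Z) = (o + Z) + (-2 + Z) = (Z + o) + (-2 + Z) = -2 + o + 2*Z)
x(l, c) = -2 + l*(2 + c) (x(l, c) = -2 + (l*(c + 2) + 2) + 2*(-1) = -2 + (l*(2 + c) + 2) - 2 = -2 + (2 + l*(2 + c)) - 2 = -2 + l*(2 + c))
(-206*(-195) + x(63, 147))*(7004 - 16246) = (-206*(-195) + (-2 + 2*63 + 147*63))*(7004 - 16246) = (40170 + (-2 + 126 + 9261))*(-9242) = (40170 + 9385)*(-9242) = 49555*(-9242) = -457987310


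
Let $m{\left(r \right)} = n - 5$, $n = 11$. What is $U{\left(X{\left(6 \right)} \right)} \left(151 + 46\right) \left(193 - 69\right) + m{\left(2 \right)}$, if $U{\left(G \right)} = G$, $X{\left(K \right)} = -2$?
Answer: $-48850$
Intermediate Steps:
$m{\left(r \right)} = 6$ ($m{\left(r \right)} = 11 - 5 = 6$)
$U{\left(X{\left(6 \right)} \right)} \left(151 + 46\right) \left(193 - 69\right) + m{\left(2 \right)} = - 2 \left(151 + 46\right) \left(193 - 69\right) + 6 = - 2 \cdot 197 \cdot 124 + 6 = \left(-2\right) 24428 + 6 = -48856 + 6 = -48850$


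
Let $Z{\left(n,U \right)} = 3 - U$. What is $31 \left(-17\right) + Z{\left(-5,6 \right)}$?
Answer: $-530$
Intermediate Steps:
$31 \left(-17\right) + Z{\left(-5,6 \right)} = 31 \left(-17\right) + \left(3 - 6\right) = -527 + \left(3 - 6\right) = -527 - 3 = -530$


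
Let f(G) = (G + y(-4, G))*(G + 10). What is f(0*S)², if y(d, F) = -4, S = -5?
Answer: 1600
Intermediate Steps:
f(G) = (-4 + G)*(10 + G) (f(G) = (G - 4)*(G + 10) = (-4 + G)*(10 + G))
f(0*S)² = (-40 + (0*(-5))² + 6*(0*(-5)))² = (-40 + 0² + 6*0)² = (-40 + 0 + 0)² = (-40)² = 1600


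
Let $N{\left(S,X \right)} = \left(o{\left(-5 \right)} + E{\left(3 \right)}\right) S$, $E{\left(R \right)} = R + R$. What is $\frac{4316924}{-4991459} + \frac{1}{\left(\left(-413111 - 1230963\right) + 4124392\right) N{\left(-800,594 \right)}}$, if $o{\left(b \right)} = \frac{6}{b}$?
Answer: $- \frac{41116202124026339}{47540757519214080} \approx -0.86486$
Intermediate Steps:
$E{\left(R \right)} = 2 R$
$N{\left(S,X \right)} = \frac{24 S}{5}$ ($N{\left(S,X \right)} = \left(\frac{6}{-5} + 2 \cdot 3\right) S = \left(6 \left(- \frac{1}{5}\right) + 6\right) S = \left(- \frac{6}{5} + 6\right) S = \frac{24 S}{5}$)
$\frac{4316924}{-4991459} + \frac{1}{\left(\left(-413111 - 1230963\right) + 4124392\right) N{\left(-800,594 \right)}} = \frac{4316924}{-4991459} + \frac{1}{\left(\left(-413111 - 1230963\right) + 4124392\right) \frac{24}{5} \left(-800\right)} = 4316924 \left(- \frac{1}{4991459}\right) + \frac{1}{\left(\left(-413111 - 1230963\right) + 4124392\right) \left(-3840\right)} = - \frac{4316924}{4991459} + \frac{1}{-1644074 + 4124392} \left(- \frac{1}{3840}\right) = - \frac{4316924}{4991459} + \frac{1}{2480318} \left(- \frac{1}{3840}\right) = - \frac{4316924}{4991459} - \frac{1}{9524421120} = - \frac{41116202124026339}{47540757519214080}$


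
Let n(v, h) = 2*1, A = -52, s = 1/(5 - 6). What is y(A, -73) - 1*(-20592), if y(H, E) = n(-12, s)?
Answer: 20594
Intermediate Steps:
s = -1 (s = 1/(-1) = -1)
n(v, h) = 2
y(H, E) = 2
y(A, -73) - 1*(-20592) = 2 - 1*(-20592) = 2 + 20592 = 20594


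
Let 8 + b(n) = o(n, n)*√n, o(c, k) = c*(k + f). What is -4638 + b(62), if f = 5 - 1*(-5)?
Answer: -4646 + 4464*√62 ≈ 30504.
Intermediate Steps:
f = 10 (f = 5 + 5 = 10)
o(c, k) = c*(10 + k) (o(c, k) = c*(k + 10) = c*(10 + k))
b(n) = -8 + n^(3/2)*(10 + n) (b(n) = -8 + (n*(10 + n))*√n = -8 + n^(3/2)*(10 + n))
-4638 + b(62) = -4638 + (-8 + 62^(3/2)*(10 + 62)) = -4638 + (-8 + (62*√62)*72) = -4638 + (-8 + 4464*√62) = -4646 + 4464*√62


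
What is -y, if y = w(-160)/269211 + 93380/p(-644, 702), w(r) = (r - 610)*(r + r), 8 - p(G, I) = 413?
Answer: 1669275412/7268697 ≈ 229.65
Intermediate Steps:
p(G, I) = -405 (p(G, I) = 8 - 1*413 = 8 - 413 = -405)
w(r) = 2*r*(-610 + r) (w(r) = (-610 + r)*(2*r) = 2*r*(-610 + r))
y = -1669275412/7268697 (y = (2*(-160)*(-610 - 160))/269211 + 93380/(-405) = (2*(-160)*(-770))*(1/269211) + 93380*(-1/405) = 246400*(1/269211) - 18676/81 = 246400/269211 - 18676/81 = -1669275412/7268697 ≈ -229.65)
-y = -1*(-1669275412/7268697) = 1669275412/7268697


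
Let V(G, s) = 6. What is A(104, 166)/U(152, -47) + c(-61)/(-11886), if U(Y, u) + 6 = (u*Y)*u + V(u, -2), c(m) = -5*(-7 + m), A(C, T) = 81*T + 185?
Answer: 23928473/1995469224 ≈ 0.011991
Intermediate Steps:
A(C, T) = 185 + 81*T
c(m) = 35 - 5*m
U(Y, u) = Y*u**2 (U(Y, u) = -6 + ((u*Y)*u + 6) = -6 + ((Y*u)*u + 6) = -6 + (Y*u**2 + 6) = -6 + (6 + Y*u**2) = Y*u**2)
A(104, 166)/U(152, -47) + c(-61)/(-11886) = (185 + 81*166)/((152*(-47)**2)) + (35 - 5*(-61))/(-11886) = (185 + 13446)/((152*2209)) + (35 + 305)*(-1/11886) = 13631/335768 + 340*(-1/11886) = 13631*(1/335768) - 170/5943 = 13631/335768 - 170/5943 = 23928473/1995469224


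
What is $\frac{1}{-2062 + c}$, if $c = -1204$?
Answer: $- \frac{1}{3266} \approx -0.00030618$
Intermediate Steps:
$\frac{1}{-2062 + c} = \frac{1}{-2062 - 1204} = \frac{1}{-3266} = - \frac{1}{3266}$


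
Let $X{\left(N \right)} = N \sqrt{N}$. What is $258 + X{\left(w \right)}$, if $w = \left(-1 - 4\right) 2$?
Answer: $258 - 10 i \sqrt{10} \approx 258.0 - 31.623 i$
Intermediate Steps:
$w = -10$ ($w = \left(-5\right) 2 = -10$)
$X{\left(N \right)} = N^{\frac{3}{2}}$
$258 + X{\left(w \right)} = 258 + \left(-10\right)^{\frac{3}{2}} = 258 - 10 i \sqrt{10}$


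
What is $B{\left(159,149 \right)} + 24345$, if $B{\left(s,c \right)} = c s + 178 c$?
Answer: $74558$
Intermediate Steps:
$B{\left(s,c \right)} = 178 c + c s$
$B{\left(159,149 \right)} + 24345 = 149 \left(178 + 159\right) + 24345 = 149 \cdot 337 + 24345 = 50213 + 24345 = 74558$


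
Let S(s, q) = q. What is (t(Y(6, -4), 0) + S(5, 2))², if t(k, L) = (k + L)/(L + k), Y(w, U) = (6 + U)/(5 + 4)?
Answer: 9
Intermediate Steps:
Y(w, U) = ⅔ + U/9 (Y(w, U) = (6 + U)/9 = (6 + U)*(⅑) = ⅔ + U/9)
t(k, L) = 1 (t(k, L) = (L + k)/(L + k) = 1)
(t(Y(6, -4), 0) + S(5, 2))² = (1 + 2)² = 3² = 9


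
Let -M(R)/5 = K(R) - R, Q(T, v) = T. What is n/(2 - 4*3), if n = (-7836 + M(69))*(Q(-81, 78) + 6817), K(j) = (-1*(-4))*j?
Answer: 29877528/5 ≈ 5.9755e+6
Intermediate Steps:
K(j) = 4*j
M(R) = -15*R (M(R) = -5*(4*R - R) = -15*R)
n = -59755056 (n = (-7836 - 15*69)*(-81 + 6817) = (-7836 - 1035)*6736 = -8871*6736 = -59755056)
n/(2 - 4*3) = -59755056/(2 - 4*3) = -59755056/(2 - 12) = -59755056/(-10) = -⅒*(-59755056) = 29877528/5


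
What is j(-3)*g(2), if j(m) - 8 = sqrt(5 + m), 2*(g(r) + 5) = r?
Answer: -32 - 4*sqrt(2) ≈ -37.657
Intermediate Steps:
g(r) = -5 + r/2
j(m) = 8 + sqrt(5 + m)
j(-3)*g(2) = (8 + sqrt(5 - 3))*(-5 + (1/2)*2) = (8 + sqrt(2))*(-5 + 1) = (8 + sqrt(2))*(-4) = -32 - 4*sqrt(2)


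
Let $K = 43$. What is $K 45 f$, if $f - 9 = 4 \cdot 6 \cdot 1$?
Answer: $63855$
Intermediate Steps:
$f = 33$ ($f = 9 + 4 \cdot 6 \cdot 1 = 9 + 24 \cdot 1 = 9 + 24 = 33$)
$K 45 f = 43 \cdot 45 \cdot 33 = 1935 \cdot 33 = 63855$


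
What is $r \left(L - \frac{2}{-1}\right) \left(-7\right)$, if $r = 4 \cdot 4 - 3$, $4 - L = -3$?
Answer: $-819$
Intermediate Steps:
$L = 7$ ($L = 4 - -3 = 4 + 3 = 7$)
$r = 13$ ($r = 16 - 3 = 13$)
$r \left(L - \frac{2}{-1}\right) \left(-7\right) = 13 \left(7 - \frac{2}{-1}\right) \left(-7\right) = 13 \left(7 - -2\right) \left(-7\right) = 13 \left(7 + 2\right) \left(-7\right) = 13 \cdot 9 \left(-7\right) = 117 \left(-7\right) = -819$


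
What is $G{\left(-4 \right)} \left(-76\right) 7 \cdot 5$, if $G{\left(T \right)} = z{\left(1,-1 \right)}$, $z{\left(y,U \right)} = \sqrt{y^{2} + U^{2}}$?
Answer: $- 2660 \sqrt{2} \approx -3761.8$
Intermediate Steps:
$z{\left(y,U \right)} = \sqrt{U^{2} + y^{2}}$
$G{\left(T \right)} = \sqrt{2}$ ($G{\left(T \right)} = \sqrt{\left(-1\right)^{2} + 1^{2}} = \sqrt{1 + 1} = \sqrt{2}$)
$G{\left(-4 \right)} \left(-76\right) 7 \cdot 5 = \sqrt{2} \left(-76\right) 7 \cdot 5 = - 76 \sqrt{2} \cdot 35 = - 2660 \sqrt{2}$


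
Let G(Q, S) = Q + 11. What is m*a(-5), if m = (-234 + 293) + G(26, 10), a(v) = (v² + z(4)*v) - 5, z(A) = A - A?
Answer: 1920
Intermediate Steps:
G(Q, S) = 11 + Q
z(A) = 0
a(v) = -5 + v² (a(v) = (v² + 0*v) - 5 = (v² + 0) - 5 = v² - 5 = -5 + v²)
m = 96 (m = (-234 + 293) + (11 + 26) = 59 + 37 = 96)
m*a(-5) = 96*(-5 + (-5)²) = 96*(-5 + 25) = 96*20 = 1920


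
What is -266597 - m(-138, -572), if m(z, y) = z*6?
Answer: -265769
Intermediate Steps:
m(z, y) = 6*z
-266597 - m(-138, -572) = -266597 - 6*(-138) = -266597 - 1*(-828) = -266597 + 828 = -265769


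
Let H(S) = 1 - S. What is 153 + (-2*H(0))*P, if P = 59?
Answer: 35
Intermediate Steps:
153 + (-2*H(0))*P = 153 - 2*(1 - 1*0)*59 = 153 - 2*(1 + 0)*59 = 153 - 2*1*59 = 153 - 2*59 = 153 - 118 = 35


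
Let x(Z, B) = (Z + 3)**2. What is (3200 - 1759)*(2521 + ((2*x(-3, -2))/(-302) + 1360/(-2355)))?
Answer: 1710638479/471 ≈ 3.6319e+6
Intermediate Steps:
x(Z, B) = (3 + Z)**2
(3200 - 1759)*(2521 + ((2*x(-3, -2))/(-302) + 1360/(-2355))) = (3200 - 1759)*(2521 + ((2*(3 - 3)**2)/(-302) + 1360/(-2355))) = 1441*(2521 + ((2*0**2)*(-1/302) + 1360*(-1/2355))) = 1441*(2521 + ((2*0)*(-1/302) - 272/471)) = 1441*(2521 + (0*(-1/302) - 272/471)) = 1441*(2521 + (0 - 272/471)) = 1441*(2521 - 272/471) = 1441*(1187119/471) = 1710638479/471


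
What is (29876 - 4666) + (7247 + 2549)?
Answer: 35006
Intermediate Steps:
(29876 - 4666) + (7247 + 2549) = 25210 + 9796 = 35006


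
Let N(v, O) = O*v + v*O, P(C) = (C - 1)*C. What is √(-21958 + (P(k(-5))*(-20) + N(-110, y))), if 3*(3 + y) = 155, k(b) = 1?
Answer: I*√293982/3 ≈ 180.73*I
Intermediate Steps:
P(C) = C*(-1 + C) (P(C) = (-1 + C)*C = C*(-1 + C))
y = 146/3 (y = -3 + (⅓)*155 = -3 + 155/3 = 146/3 ≈ 48.667)
N(v, O) = 2*O*v (N(v, O) = O*v + O*v = 2*O*v)
√(-21958 + (P(k(-5))*(-20) + N(-110, y))) = √(-21958 + ((1*(-1 + 1))*(-20) + 2*(146/3)*(-110))) = √(-21958 + ((1*0)*(-20) - 32120/3)) = √(-21958 + (0*(-20) - 32120/3)) = √(-21958 + (0 - 32120/3)) = √(-21958 - 32120/3) = √(-97994/3) = I*√293982/3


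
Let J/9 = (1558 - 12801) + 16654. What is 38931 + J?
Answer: 87630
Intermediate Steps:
J = 48699 (J = 9*((1558 - 12801) + 16654) = 9*(-11243 + 16654) = 9*5411 = 48699)
38931 + J = 38931 + 48699 = 87630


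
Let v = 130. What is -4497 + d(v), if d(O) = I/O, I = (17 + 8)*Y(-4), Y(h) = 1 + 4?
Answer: -116897/26 ≈ -4496.0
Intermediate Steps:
Y(h) = 5
I = 125 (I = (17 + 8)*5 = 25*5 = 125)
d(O) = 125/O
-4497 + d(v) = -4497 + 125/130 = -4497 + 125*(1/130) = -4497 + 25/26 = -116897/26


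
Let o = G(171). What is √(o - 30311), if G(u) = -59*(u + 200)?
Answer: 30*I*√58 ≈ 228.47*I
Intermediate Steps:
G(u) = -11800 - 59*u (G(u) = -59*(200 + u) = -11800 - 59*u)
o = -21889 (o = -11800 - 59*171 = -11800 - 10089 = -21889)
√(o - 30311) = √(-21889 - 30311) = √(-52200) = 30*I*√58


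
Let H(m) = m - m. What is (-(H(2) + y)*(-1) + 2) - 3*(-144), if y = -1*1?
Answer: 433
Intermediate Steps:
H(m) = 0
y = -1
(-(H(2) + y)*(-1) + 2) - 3*(-144) = (-(0 - 1)*(-1) + 2) - 3*(-144) = (-1*(-1)*(-1) + 2) + 432 = (1*(-1) + 2) + 432 = (-1 + 2) + 432 = 1 + 432 = 433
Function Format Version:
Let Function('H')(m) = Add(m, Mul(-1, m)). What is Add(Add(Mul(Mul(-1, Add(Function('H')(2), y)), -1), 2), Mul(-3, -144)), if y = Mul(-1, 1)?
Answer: 433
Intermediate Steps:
Function('H')(m) = 0
y = -1
Add(Add(Mul(Mul(-1, Add(Function('H')(2), y)), -1), 2), Mul(-3, -144)) = Add(Add(Mul(Mul(-1, Add(0, -1)), -1), 2), Mul(-3, -144)) = Add(Add(Mul(Mul(-1, -1), -1), 2), 432) = Add(Add(Mul(1, -1), 2), 432) = Add(Add(-1, 2), 432) = Add(1, 432) = 433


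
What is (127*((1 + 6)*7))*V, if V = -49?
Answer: -304927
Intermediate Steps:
(127*((1 + 6)*7))*V = (127*((1 + 6)*7))*(-49) = (127*(7*7))*(-49) = (127*49)*(-49) = 6223*(-49) = -304927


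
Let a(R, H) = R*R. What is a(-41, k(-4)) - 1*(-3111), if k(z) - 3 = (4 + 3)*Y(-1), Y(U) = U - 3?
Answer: 4792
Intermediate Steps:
Y(U) = -3 + U
k(z) = -25 (k(z) = 3 + (4 + 3)*(-3 - 1) = 3 + 7*(-4) = 3 - 28 = -25)
a(R, H) = R**2
a(-41, k(-4)) - 1*(-3111) = (-41)**2 - 1*(-3111) = 1681 + 3111 = 4792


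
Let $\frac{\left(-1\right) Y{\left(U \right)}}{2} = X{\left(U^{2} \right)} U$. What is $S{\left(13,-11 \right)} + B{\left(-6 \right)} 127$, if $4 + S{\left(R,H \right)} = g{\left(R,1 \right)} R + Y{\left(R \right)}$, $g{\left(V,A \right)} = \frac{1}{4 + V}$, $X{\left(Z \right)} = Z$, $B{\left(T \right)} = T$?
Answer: $- \frac{87707}{17} \approx -5159.2$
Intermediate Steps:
$Y{\left(U \right)} = - 2 U^{3}$ ($Y{\left(U \right)} = - 2 U^{2} U = - 2 U^{3}$)
$S{\left(R,H \right)} = -4 - 2 R^{3} + \frac{R}{4 + R}$ ($S{\left(R,H \right)} = -4 - \left(2 R^{3} - \frac{R}{4 + R}\right) = -4 - 2 R^{3} + \frac{R}{4 + R}$)
$S{\left(13,-11 \right)} + B{\left(-6 \right)} 127 = \frac{13 - 2 \left(2 + 13^{3}\right) \left(4 + 13\right)}{4 + 13} - 762 = \frac{13 - 2 \left(2 + 2197\right) 17}{17} - 762 = \frac{13 - 4398 \cdot 17}{17} - 762 = \frac{13 - 74766}{17} - 762 = \frac{1}{17} \left(-74753\right) - 762 = - \frac{74753}{17} - 762 = - \frac{87707}{17}$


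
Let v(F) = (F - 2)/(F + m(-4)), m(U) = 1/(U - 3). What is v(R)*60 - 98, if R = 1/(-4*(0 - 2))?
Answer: 6202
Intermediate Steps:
m(U) = 1/(-3 + U)
R = ⅛ (R = 1/(-4*(-2)) = 1/8 = ⅛ ≈ 0.12500)
v(F) = (-2 + F)/(-⅐ + F) (v(F) = (F - 2)/(F + 1/(-3 - 4)) = (-2 + F)/(F + 1/(-7)) = (-2 + F)/(F - ⅐) = (-2 + F)/(-⅐ + F))
v(R)*60 - 98 = (7*(-2 + ⅛)/(-1 + 7*(⅛)))*60 - 98 = (7*(-15/8)/(-1 + 7/8))*60 - 98 = (7*(-15/8)/(-⅛))*60 - 98 = (7*(-8)*(-15/8))*60 - 98 = 105*60 - 98 = 6300 - 98 = 6202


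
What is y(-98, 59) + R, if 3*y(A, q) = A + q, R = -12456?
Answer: -12469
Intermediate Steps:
y(A, q) = A/3 + q/3 (y(A, q) = (A + q)/3 = A/3 + q/3)
y(-98, 59) + R = ((1/3)*(-98) + (1/3)*59) - 12456 = (-98/3 + 59/3) - 12456 = -13 - 12456 = -12469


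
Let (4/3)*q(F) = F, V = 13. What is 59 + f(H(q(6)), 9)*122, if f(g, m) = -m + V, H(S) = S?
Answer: 547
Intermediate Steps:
q(F) = 3*F/4
f(g, m) = 13 - m (f(g, m) = -m + 13 = 13 - m)
59 + f(H(q(6)), 9)*122 = 59 + (13 - 1*9)*122 = 59 + (13 - 9)*122 = 59 + 4*122 = 59 + 488 = 547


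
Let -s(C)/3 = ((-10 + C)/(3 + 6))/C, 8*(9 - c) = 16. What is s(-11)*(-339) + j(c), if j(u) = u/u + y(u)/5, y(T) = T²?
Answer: 12459/55 ≈ 226.53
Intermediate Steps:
c = 7 (c = 9 - ⅛*16 = 9 - 2 = 7)
j(u) = 1 + u²/5 (j(u) = u/u + u²/5 = 1 + u²*(⅕) = 1 + u²/5)
s(C) = -3*(-10/9 + C/9)/C (s(C) = -3*(-10 + C)/(3 + 6)/C = -3*(-10 + C)/9/C = -3*(-10 + C)*(⅑)/C = -3*(-10/9 + C/9)/C)
s(-11)*(-339) + j(c) = ((⅓)*(10 - 1*(-11))/(-11))*(-339) + (1 + (⅕)*7²) = ((⅓)*(-1/11)*(10 + 11))*(-339) + (1 + (⅕)*49) = ((⅓)*(-1/11)*21)*(-339) + (1 + 49/5) = -7/11*(-339) + 54/5 = 2373/11 + 54/5 = 12459/55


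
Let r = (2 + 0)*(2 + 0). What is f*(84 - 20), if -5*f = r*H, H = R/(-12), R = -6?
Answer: -128/5 ≈ -25.600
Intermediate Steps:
r = 4 (r = 2*2 = 4)
H = ½ (H = -6/(-12) = -6*(-1/12) = ½ ≈ 0.50000)
f = -⅖ (f = -4/(5*2) = -⅕*2 = -⅖ ≈ -0.40000)
f*(84 - 20) = -2*(84 - 20)/5 = -⅖*64 = -128/5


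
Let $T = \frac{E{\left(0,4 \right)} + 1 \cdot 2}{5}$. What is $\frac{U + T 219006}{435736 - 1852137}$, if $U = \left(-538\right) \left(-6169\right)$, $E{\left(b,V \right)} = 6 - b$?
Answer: $- \frac{18346658}{7082005} \approx -2.5906$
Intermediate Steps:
$T = \frac{8}{5}$ ($T = \frac{\left(6 - 0\right) + 1 \cdot 2}{5} = \left(\left(6 + 0\right) + 2\right) \frac{1}{5} = \left(6 + 2\right) \frac{1}{5} = 8 \cdot \frac{1}{5} = \frac{8}{5} \approx 1.6$)
$U = 3318922$
$\frac{U + T 219006}{435736 - 1852137} = \frac{3318922 + \frac{8}{5} \cdot 219006}{435736 - 1852137} = \frac{3318922 + \frac{1752048}{5}}{-1416401} = \frac{18346658}{5} \left(- \frac{1}{1416401}\right) = - \frac{18346658}{7082005}$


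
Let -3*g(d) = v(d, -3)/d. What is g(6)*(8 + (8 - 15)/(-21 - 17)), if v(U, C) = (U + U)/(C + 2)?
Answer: 311/57 ≈ 5.4561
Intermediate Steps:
v(U, C) = 2*U/(2 + C) (v(U, C) = (2*U)/(2 + C) = 2*U/(2 + C))
g(d) = 2/3 (g(d) = -2*d/(2 - 3)/(3*d) = -2*d/(-1)/(3*d) = -2*d*(-1)/(3*d) = -(-2*d)/(3*d) = -1/3*(-2) = 2/3)
g(6)*(8 + (8 - 15)/(-21 - 17)) = 2*(8 + (8 - 15)/(-21 - 17))/3 = 2*(8 - 7/(-38))/3 = 2*(8 - 7*(-1/38))/3 = 2*(8 + 7/38)/3 = (2/3)*(311/38) = 311/57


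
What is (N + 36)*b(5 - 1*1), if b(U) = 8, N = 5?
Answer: 328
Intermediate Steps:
(N + 36)*b(5 - 1*1) = (5 + 36)*8 = 41*8 = 328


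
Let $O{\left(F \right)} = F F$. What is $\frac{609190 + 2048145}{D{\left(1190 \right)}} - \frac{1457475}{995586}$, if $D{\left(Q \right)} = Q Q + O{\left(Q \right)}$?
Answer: $- \frac{49408505723}{93989955640} \approx -0.52568$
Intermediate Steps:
$O{\left(F \right)} = F^{2}$
$D{\left(Q \right)} = 2 Q^{2}$ ($D{\left(Q \right)} = Q Q + Q^{2} = Q^{2} + Q^{2} = 2 Q^{2}$)
$\frac{609190 + 2048145}{D{\left(1190 \right)}} - \frac{1457475}{995586} = \frac{609190 + 2048145}{2 \cdot 1190^{2}} - \frac{1457475}{995586} = \frac{2657335}{2 \cdot 1416100} - \frac{485825}{331862} = \frac{2657335}{2832200} - \frac{485825}{331862} = 2657335 \cdot \frac{1}{2832200} - \frac{485825}{331862} = \frac{531467}{566440} - \frac{485825}{331862} = - \frac{49408505723}{93989955640}$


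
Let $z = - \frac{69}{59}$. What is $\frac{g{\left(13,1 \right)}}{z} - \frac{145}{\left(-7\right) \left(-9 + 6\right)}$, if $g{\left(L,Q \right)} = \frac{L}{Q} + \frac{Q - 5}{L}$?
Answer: $- \frac{111500}{6279} \approx -17.758$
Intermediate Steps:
$g{\left(L,Q \right)} = \frac{L}{Q} + \frac{-5 + Q}{L}$ ($g{\left(L,Q \right)} = \frac{L}{Q} + \frac{Q - 5}{L} = \frac{L}{Q} + \frac{-5 + Q}{L}$)
$z = - \frac{69}{59}$ ($z = \left(-69\right) \frac{1}{59} = - \frac{69}{59} \approx -1.1695$)
$\frac{g{\left(13,1 \right)}}{z} - \frac{145}{\left(-7\right) \left(-9 + 6\right)} = \frac{- \frac{5}{13} + \frac{13}{1} + 1 \cdot \frac{1}{13}}{- \frac{69}{59}} - \frac{145}{\left(-7\right) \left(-9 + 6\right)} = \left(\left(-5\right) \frac{1}{13} + 13 \cdot 1 + 1 \cdot \frac{1}{13}\right) \left(- \frac{59}{69}\right) - \frac{145}{\left(-7\right) \left(-3\right)} = \left(- \frac{5}{13} + 13 + \frac{1}{13}\right) \left(- \frac{59}{69}\right) - \frac{145}{21} = \frac{165}{13} \left(- \frac{59}{69}\right) - \frac{145}{21} = - \frac{3245}{299} - \frac{145}{21} = - \frac{111500}{6279}$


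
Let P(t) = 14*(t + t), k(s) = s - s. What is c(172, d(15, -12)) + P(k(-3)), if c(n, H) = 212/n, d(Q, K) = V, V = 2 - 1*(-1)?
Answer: 53/43 ≈ 1.2326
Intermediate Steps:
k(s) = 0
V = 3 (V = 2 + 1 = 3)
d(Q, K) = 3
P(t) = 28*t (P(t) = 14*(2*t) = 28*t)
c(172, d(15, -12)) + P(k(-3)) = 212/172 + 28*0 = 212*(1/172) + 0 = 53/43 + 0 = 53/43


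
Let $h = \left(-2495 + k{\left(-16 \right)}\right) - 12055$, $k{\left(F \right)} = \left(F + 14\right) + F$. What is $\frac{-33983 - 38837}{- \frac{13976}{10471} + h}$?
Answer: $\frac{190624555}{38138876} \approx 4.9982$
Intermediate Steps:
$k{\left(F \right)} = 14 + 2 F$ ($k{\left(F \right)} = \left(14 + F\right) + F = 14 + 2 F$)
$h = -14568$ ($h = \left(-2495 + \left(14 + 2 \left(-16\right)\right)\right) - 12055 = \left(-2495 + \left(14 - 32\right)\right) - 12055 = \left(-2495 - 18\right) - 12055 = -2513 - 12055 = -14568$)
$\frac{-33983 - 38837}{- \frac{13976}{10471} + h} = \frac{-33983 - 38837}{- \frac{13976}{10471} - 14568} = - \frac{72820}{\left(-13976\right) \frac{1}{10471} - 14568} = - \frac{72820}{- \frac{13976}{10471} - 14568} = - \frac{72820}{- \frac{152555504}{10471}} = \left(-72820\right) \left(- \frac{10471}{152555504}\right) = \frac{190624555}{38138876}$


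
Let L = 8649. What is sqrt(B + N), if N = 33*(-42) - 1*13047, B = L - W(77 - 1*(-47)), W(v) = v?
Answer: 2*I*sqrt(1477) ≈ 76.864*I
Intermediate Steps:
B = 8525 (B = 8649 - (77 - 1*(-47)) = 8649 - (77 + 47) = 8649 - 1*124 = 8649 - 124 = 8525)
N = -14433 (N = -1386 - 13047 = -14433)
sqrt(B + N) = sqrt(8525 - 14433) = sqrt(-5908) = 2*I*sqrt(1477)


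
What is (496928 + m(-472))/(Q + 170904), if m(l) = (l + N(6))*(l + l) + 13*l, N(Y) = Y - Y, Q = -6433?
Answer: 936360/164471 ≈ 5.6932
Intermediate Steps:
N(Y) = 0
m(l) = 2*l² + 13*l (m(l) = (l + 0)*(l + l) + 13*l = l*(2*l) + 13*l = 2*l² + 13*l)
(496928 + m(-472))/(Q + 170904) = (496928 - 472*(13 + 2*(-472)))/(-6433 + 170904) = (496928 - 472*(13 - 944))/164471 = (496928 - 472*(-931))*(1/164471) = (496928 + 439432)*(1/164471) = 936360*(1/164471) = 936360/164471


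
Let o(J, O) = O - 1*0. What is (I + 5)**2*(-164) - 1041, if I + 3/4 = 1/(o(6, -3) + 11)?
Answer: -66881/16 ≈ -4180.1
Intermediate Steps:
o(J, O) = O (o(J, O) = O + 0 = O)
I = -5/8 (I = -3/4 + 1/(-3 + 11) = -3/4 + 1/8 = -5/8 ≈ -0.62500)
(I + 5)**2*(-164) - 1041 = (-5/8 + 5)**2*(-164) - 1041 = (35/8)**2*(-164) - 1041 = (1225/64)*(-164) - 1041 = -50225/16 - 1041 = -66881/16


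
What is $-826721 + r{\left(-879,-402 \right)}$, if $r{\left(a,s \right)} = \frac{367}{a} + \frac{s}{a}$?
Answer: $- \frac{726687724}{879} \approx -8.2672 \cdot 10^{5}$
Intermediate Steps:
$-826721 + r{\left(-879,-402 \right)} = -826721 + \frac{367 - 402}{-879} = -826721 - - \frac{35}{879} = -826721 + \frac{35}{879} = - \frac{726687724}{879}$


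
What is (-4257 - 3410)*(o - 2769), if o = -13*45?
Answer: 25715118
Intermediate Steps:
o = -585
(-4257 - 3410)*(o - 2769) = (-4257 - 3410)*(-585 - 2769) = -7667*(-3354) = 25715118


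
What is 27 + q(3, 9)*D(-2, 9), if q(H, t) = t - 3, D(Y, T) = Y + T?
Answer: 69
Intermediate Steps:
D(Y, T) = T + Y
q(H, t) = -3 + t
27 + q(3, 9)*D(-2, 9) = 27 + (-3 + 9)*(9 - 2) = 27 + 6*7 = 27 + 42 = 69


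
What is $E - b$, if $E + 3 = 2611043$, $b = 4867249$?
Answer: $-2256209$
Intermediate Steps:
$E = 2611040$ ($E = -3 + 2611043 = 2611040$)
$E - b = 2611040 - 4867249 = -2256209$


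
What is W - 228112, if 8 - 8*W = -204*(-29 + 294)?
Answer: -442707/2 ≈ -2.2135e+5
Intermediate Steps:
W = 13517/2 (W = 1 - (-51)*(-29 + 294)/2 = 1 - (-51)*265/2 = 1 - ⅛*(-54060) = 1 + 13515/2 = 13517/2 ≈ 6758.5)
W - 228112 = 13517/2 - 228112 = -442707/2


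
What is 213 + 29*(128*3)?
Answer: 11349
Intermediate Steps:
213 + 29*(128*3) = 213 + 29*384 = 213 + 11136 = 11349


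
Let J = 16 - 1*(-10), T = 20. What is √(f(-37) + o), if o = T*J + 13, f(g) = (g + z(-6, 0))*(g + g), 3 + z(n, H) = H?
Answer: √3493 ≈ 59.102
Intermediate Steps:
z(n, H) = -3 + H
J = 26 (J = 16 + 10 = 26)
f(g) = 2*g*(-3 + g) (f(g) = (g + (-3 + 0))*(g + g) = (g - 3)*(2*g) = (-3 + g)*(2*g) = 2*g*(-3 + g))
o = 533 (o = 20*26 + 13 = 520 + 13 = 533)
√(f(-37) + o) = √(2*(-37)*(-3 - 37) + 533) = √(2*(-37)*(-40) + 533) = √(2960 + 533) = √3493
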